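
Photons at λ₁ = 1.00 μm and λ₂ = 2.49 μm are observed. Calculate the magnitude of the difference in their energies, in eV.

0.742 eV

Using E = hc/λ: E₁ = 1.986e-19 J, E₂ = 7.978e-20 J.
|ΔE| = |1.986e-19 − 7.978e-20| = 1.19e-19 J = 0.742 eV.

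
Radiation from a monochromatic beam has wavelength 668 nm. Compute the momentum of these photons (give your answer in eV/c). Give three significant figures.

1.86 eV/c

Use h = 6.62607015 × 10^-34 J·s, c = 2.99792458 × 10^8 m/s, 1 eV = 1.602176634 × 10^-19 J.
First convert: λ = 668 nm = 6.68 × 10^-7 m.
Apply p = h/λ: p = 9.919 × 10^-28 kg·m/s.
Converting to eV/c: p = 1.856 eV/c ≈ 1.86 eV/c.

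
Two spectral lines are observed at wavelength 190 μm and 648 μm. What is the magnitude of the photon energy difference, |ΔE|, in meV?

Using E = hc/λ: E₁ = 1.045·10^-21 J, E₂ = 3.066·10^-22 J.
|ΔE| = |1.045·10^-21 − 3.066·10^-22| = 7.39·10^-22 J = 4.61 meV.

4.61 meV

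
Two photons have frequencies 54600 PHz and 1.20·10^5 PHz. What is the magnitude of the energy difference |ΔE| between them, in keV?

270 keV

Using E = hf: E₁ = 3.618·10^-14 J, E₂ = 7.951·10^-14 J.
|ΔE| = |3.618·10^-14 − 7.951·10^-14| = 4.33·10^-14 J = 270 keV.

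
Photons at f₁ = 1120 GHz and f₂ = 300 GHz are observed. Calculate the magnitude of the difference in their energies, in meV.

3.39 meV

Using E = hf: E₁ = 7.421 × 10^-22 J, E₂ = 1.988 × 10^-22 J.
|ΔE| = |7.421 × 10^-22 − 1.988 × 10^-22| = 5.43 × 10^-22 J = 3.39 meV.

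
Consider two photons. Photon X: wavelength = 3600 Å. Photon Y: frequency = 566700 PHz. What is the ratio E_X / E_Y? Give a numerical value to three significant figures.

E_X = 5.518·10^-19 J (from wavelength = 3600 Å, via E = hc/λ).
E_Y = 3.755·10^-13 J (from frequency = 566700 PHz, via E = hf).
Ratio = 5.518·10^-19 / 3.755·10^-13 = 1.47·10^-6.

1.47·10^-6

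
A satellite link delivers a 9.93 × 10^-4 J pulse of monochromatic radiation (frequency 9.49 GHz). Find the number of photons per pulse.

1.58 × 10^20 photons

Per-photon energy: E = 6.288 × 10^-24 J (from frequency = 9.49 GHz).
N = E_total / E_photon = 9.93 × 10^-4 J / 6.288 × 10^-24 J = 1.58 × 10^20.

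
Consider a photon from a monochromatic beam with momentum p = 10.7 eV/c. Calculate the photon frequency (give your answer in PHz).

First convert: p = 10.7 eV/c = 5.7184 × 10^-27 kg·m/s.
For a photon f = pc/h, so f = 2.587 × 10^15 Hz.
Converting to PHz: f = 2.587 PHz ≈ 2.59 PHz.

2.59 PHz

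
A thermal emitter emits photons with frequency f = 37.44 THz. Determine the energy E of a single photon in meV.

155 meV

Use h = 6.62607015·10^-34 J·s, 1 eV = 1.602176634·10^-19 J.
In SI units: f = 37.44 THz = 3.744·10^13 Hz.
Apply E = hf: E = 2.481·10^-20 J.
Converting to meV: E = 154.8 meV ≈ 155 meV.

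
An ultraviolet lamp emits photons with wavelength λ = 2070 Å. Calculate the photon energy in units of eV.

5.99 eV

Use h = 6.62607015e-34 J·s, c = 2.99792458e8 m/s, 1 eV = 1.602176634e-19 J.
First convert: λ = 2070 Å = 2.07e-7 m.
For a photon E = hc/λ, so E = 9.596e-19 J.
Converting to eV: E = 5.990 eV ≈ 5.99 eV.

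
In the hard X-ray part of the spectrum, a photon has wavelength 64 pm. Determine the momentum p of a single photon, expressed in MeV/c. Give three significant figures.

0.0194 MeV/c

First convert: λ = 64 pm = 6.4 × 10^-11 m.
Since p = h/λ for a photon, p = 1.035 × 10^-23 kg·m/s.
Converting to MeV/c: p = 0.01937 MeV/c ≈ 0.0194 MeV/c.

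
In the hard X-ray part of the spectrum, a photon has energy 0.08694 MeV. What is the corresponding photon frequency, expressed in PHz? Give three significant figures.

(h = 6.62607015e-34 J·s, 1 eV = 1.602176634e-19 J.)
Convert to SI: E = 0.08694 MeV = 1.3929e-14 J.
The photon relation is f = E/h, giving f = 2.102e19 Hz.
Converting to PHz: f = 21020 PHz ≈ 2.10e4 PHz.

2.10e4 PHz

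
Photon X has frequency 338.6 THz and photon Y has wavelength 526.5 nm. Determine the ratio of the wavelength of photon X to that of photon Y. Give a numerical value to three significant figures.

λ_X = 8.854 × 10^-7 m (from frequency = 338.6 THz, via λ = c/f).
λ_Y = 5.265 × 10^-7 m (from wavelength = 526.5 nm, via λ given directly).
Ratio = 8.854 × 10^-7 / 5.265 × 10^-7 = 1.68.

1.68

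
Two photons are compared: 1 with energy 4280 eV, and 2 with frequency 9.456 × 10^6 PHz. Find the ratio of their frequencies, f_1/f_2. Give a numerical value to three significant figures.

1.09 × 10^-4

f_1 = 1.035 × 10^18 Hz (from energy = 4280 eV, via f = E/h).
f_2 = 9.456 × 10^21 Hz (from frequency = 9.456 × 10^6 PHz, via f given directly).
Ratio = 1.035 × 10^18 / 9.456 × 10^21 = 1.09 × 10^-4.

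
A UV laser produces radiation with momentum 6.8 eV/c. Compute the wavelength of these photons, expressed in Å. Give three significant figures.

Take h = 6.62607015·10^-34 J·s, c = 2.99792458·10^8 m/s, 1 eV = 1.602176634·10^-19 J.
First convert: p = 6.8 eV/c = 3.6341·10^-27 kg·m/s.
The photon relation is λ = h/p, giving λ = 1.823·10^-7 m.
Converting to Å: λ = 1823 Å ≈ 1820 Å.

1820 Å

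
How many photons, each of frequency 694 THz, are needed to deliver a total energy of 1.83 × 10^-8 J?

3.98 × 10^10 photons

Per-photon energy: E = 4.598 × 10^-19 J (from frequency = 694 THz).
N = E_total / E_photon = 1.83 × 10^-8 J / 4.598 × 10^-19 J = 3.98 × 10^10.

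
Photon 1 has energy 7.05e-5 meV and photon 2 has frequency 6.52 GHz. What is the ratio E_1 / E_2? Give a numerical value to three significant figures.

2.61e-3

E_1 = 1.130e-26 J (from energy = 7.05e-5 meV, via E given directly).
E_2 = 4.320e-24 J (from frequency = 6.52 GHz, via E = hf).
Ratio = 1.130e-26 / 4.320e-24 = 2.61e-3.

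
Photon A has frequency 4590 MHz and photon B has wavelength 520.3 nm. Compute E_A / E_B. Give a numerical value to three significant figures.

E_A = 3.041 × 10^-24 J (from frequency = 4590 MHz, via E = hf).
E_B = 3.818 × 10^-19 J (from wavelength = 520.3 nm, via E = hc/λ).
Ratio = 3.041 × 10^-24 / 3.818 × 10^-19 = 7.97 × 10^-6.

7.97 × 10^-6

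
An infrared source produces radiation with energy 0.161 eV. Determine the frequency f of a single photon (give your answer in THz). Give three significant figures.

Use h = 6.62607015·10^-34 J·s, 1 eV = 1.602176634·10^-19 J.
Convert to SI: E = 0.161 eV = 2.5795·10^-20 J.
The photon relation is f = E/h, giving f = 3.893·10^13 Hz.
Converting to THz: f = 38.93 THz ≈ 38.9 THz.

38.9 THz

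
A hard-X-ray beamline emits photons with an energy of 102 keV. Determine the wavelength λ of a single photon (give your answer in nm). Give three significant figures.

Convert to SI: E = 102 keV = 1.6342 × 10^-14 J.
Since λ = hc/E for a photon, λ = 1.216 × 10^-11 m.
Converting to nm: λ = 0.01216 nm ≈ 0.0122 nm.

0.0122 nm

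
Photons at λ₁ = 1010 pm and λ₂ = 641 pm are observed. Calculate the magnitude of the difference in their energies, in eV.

Using E = hc/λ: E₁ = 1.967e-16 J, E₂ = 3.099e-16 J.
|ΔE| = |1.967e-16 − 3.099e-16| = 1.13e-16 J = 707 eV.

707 eV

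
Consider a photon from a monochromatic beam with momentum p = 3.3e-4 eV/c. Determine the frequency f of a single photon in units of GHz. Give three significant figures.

79.8 GHz

(h = 6.62607015e-34 J·s, c = 2.99792458e8 m/s, 1 eV = 1.602176634e-19 J.)
In SI units: p = 3.3e-4 eV/c = 1.7636e-31 kg·m/s.
The photon relation is f = pc/h, giving f = 7.979e10 Hz.
Converting to GHz: f = 79.79 GHz ≈ 79.8 GHz.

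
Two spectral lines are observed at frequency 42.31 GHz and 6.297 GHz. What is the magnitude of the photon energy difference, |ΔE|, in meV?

Using E = hf: E₁ = 2.8035e-23 J, E₂ = 4.1724e-24 J.
|ΔE| = |2.8035e-23 − 4.1724e-24| = 2.39e-23 J = 0.149 meV.

0.149 meV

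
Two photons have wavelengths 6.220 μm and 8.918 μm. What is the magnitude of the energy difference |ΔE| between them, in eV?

0.0603 eV

Using E = hc/λ: E₁ = 3.1936e-20 J, E₂ = 2.2275e-20 J.
|ΔE| = |3.1936e-20 − 2.2275e-20| = 9.66e-21 J = 0.0603 eV.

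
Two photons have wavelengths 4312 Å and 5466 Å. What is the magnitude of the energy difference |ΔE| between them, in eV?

Using E = hc/λ: E₁ = 4.6068e-19 J, E₂ = 3.6342e-19 J.
|ΔE| = |4.6068e-19 − 3.6342e-19| = 9.73e-20 J = 0.607 eV.

0.607 eV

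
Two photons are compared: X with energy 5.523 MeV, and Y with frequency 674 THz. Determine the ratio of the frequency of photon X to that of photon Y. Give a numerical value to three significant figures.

1.98e6

f_X = 1.335e21 Hz (from energy = 5.523 MeV, via f = E/h).
f_Y = 6.740e14 Hz (from frequency = 674 THz, via f given directly).
Ratio = 1.335e21 / 6.740e14 = 1.98e6.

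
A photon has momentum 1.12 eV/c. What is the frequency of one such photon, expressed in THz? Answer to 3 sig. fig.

271 THz

Take h = 6.62607015e-34 J·s, c = 2.99792458e8 m/s, 1 eV = 1.602176634e-19 J.
In SI units: p = 1.12 eV/c = 5.9856e-28 kg·m/s.
The photon relation is f = pc/h, giving f = 2.708e14 Hz.
Converting to THz: f = 270.8 THz ≈ 271 THz.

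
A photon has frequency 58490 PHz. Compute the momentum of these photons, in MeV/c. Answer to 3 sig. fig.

(h = 6.62607015e-34 J·s, c = 2.99792458e8 m/s, 1 eV = 1.602176634e-19 J.)
In SI units: f = 58490 PHz = 5.849e19 Hz.
Apply p = hf/c: p = 1.293e-22 kg·m/s.
Converting to MeV/c: p = 0.2419 MeV/c ≈ 0.242 MeV/c.

0.242 MeV/c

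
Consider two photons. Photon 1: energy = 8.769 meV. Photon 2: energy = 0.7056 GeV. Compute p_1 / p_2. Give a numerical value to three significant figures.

p_1 = 4.686 × 10^-30 kg·m/s (from energy = 8.769 meV, via p = E/c).
p_2 = 3.771 × 10^-19 kg·m/s (from energy = 0.7056 GeV, via p = E/c).
Ratio = 4.686 × 10^-30 / 3.771 × 10^-19 = 1.24 × 10^-11.

1.24 × 10^-11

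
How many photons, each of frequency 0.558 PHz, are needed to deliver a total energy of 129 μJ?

Per-photon energy: E = 3.697·10^-19 J (from frequency = 0.558 PHz).
N = E_total / E_photon = 1.29·10^-4 J / 3.697·10^-19 J = 3.49·10^14.

3.49·10^14 photons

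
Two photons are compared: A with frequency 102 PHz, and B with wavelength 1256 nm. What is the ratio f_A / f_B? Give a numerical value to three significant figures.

427

f_A = 1.020 × 10^17 Hz (from frequency = 102 PHz, via f given directly).
f_B = 2.387 × 10^14 Hz (from wavelength = 1256 nm, via f = c/λ).
Ratio = 1.020 × 10^17 / 2.387 × 10^14 = 427.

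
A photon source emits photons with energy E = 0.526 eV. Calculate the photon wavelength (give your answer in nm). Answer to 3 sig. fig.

In SI units: E = 0.526 eV = 8.4274 × 10^-20 J.
Apply λ = hc/E: λ = 2.357 × 10^-6 m.
Converting to nm: λ = 2357 nm ≈ 2360 nm.

2360 nm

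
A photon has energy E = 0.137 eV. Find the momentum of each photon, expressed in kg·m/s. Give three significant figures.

First convert: E = 0.137 eV = 2.1950·10^-20 J.
The photon relation is p = E/c, giving p = 7.322·10^-29 kg·m/s.
So p ≈ 7.32·10^-29 kg·m/s.

7.32·10^-29 kg·m/s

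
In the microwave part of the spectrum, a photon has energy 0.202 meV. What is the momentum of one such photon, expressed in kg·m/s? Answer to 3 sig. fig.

1.08·10^-31 kg·m/s

Use c = 2.99792458·10^8 m/s, 1 eV = 1.602176634·10^-19 J.
Convert to SI: E = 0.202 meV = 3.2364·10^-23 J.
For a photon p = E/c, so p = 1.080·10^-31 kg·m/s.
So p ≈ 1.08·10^-31 kg·m/s.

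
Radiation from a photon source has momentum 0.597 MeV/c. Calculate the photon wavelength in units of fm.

2080 fm

(h = 6.62607015e-34 J·s, c = 2.99792458e8 m/s, 1 eV = 1.602176634e-19 J.)
In SI units: p = 0.597 MeV/c = 3.1905e-22 kg·m/s.
Since λ = h/p for a photon, λ = 2.077e-12 m.
Converting to fm: λ = 2077 fm ≈ 2080 fm.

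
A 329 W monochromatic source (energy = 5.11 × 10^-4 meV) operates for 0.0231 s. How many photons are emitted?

9.28 × 10^25 photons

Total energy: E_total = P·t = 329 × 0.0231 = 7.600 J.
Per-photon energy: E = 8.187 × 10^-26 J.
N = E_total / E_photon = 9.28 × 10^25.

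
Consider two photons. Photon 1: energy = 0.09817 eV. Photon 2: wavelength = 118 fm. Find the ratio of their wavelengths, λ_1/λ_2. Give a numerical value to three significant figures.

1.07 × 10^8

λ_1 = 1.263 × 10^-5 m (from energy = 0.09817 eV, via λ = hc/E).
λ_2 = 1.180 × 10^-13 m (from wavelength = 118 fm, via λ given directly).
Ratio = 1.263 × 10^-5 / 1.180 × 10^-13 = 1.07 × 10^8.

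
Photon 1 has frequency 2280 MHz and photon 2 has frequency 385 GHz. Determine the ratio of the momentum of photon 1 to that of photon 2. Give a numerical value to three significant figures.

5.92·10^-3

p_1 = 5.039·10^-33 kg·m/s (from frequency = 2280 MHz, via p = hf/c).
p_2 = 8.509·10^-31 kg·m/s (from frequency = 385 GHz, via p = hf/c).
Ratio = 5.039·10^-33 / 8.509·10^-31 = 5.92·10^-3.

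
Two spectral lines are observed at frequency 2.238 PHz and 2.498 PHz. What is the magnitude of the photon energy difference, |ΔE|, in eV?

Using E = hf: E₁ = 1.4829e-18 J, E₂ = 1.6552e-18 J.
|ΔE| = |1.4829e-18 − 1.6552e-18| = 1.72e-19 J = 1.08 eV.

1.08 eV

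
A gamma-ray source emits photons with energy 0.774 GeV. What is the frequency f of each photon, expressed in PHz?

1.87·10^8 PHz

Convert to SI: E = 0.774 GeV = 1.2401·10^-10 J.
Since f = E/h for a photon, f = 1.872·10^23 Hz.
Converting to PHz: f = 1.872·10^8 PHz ≈ 1.87·10^8 PHz.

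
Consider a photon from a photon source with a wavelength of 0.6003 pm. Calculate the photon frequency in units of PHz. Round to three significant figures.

Use c = 2.99792458 × 10^8 m/s.
Convert to SI: λ = 0.6003 pm = 6.003 × 10^-13 m.
The photon relation is f = c/λ, giving f = 4.994 × 10^20 Hz.
Converting to PHz: f = 499400 PHz ≈ 4.99 × 10^5 PHz.

4.99 × 10^5 PHz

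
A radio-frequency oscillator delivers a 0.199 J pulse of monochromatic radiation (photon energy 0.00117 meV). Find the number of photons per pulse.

Per-photon energy: E = 1.875e-25 J (from energy = 0.00117 meV).
N = E_total / E_photon = 0.199 J / 1.875e-25 J = 1.06e24.

1.06e24 photons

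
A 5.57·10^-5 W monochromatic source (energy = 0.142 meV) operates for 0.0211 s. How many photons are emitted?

Total energy: E_total = P·t = 5.57·10^-5 × 0.0211 = 1.175·10^-6 J.
Per-photon energy: E = 2.275·10^-23 J.
N = E_total / E_photon = 5.17·10^16.

5.17·10^16 photons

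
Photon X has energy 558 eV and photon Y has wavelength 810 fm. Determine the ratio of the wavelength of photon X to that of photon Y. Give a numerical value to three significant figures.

λ_X = 2.222·10^-9 m (from energy = 558 eV, via λ = hc/E).
λ_Y = 8.100·10^-13 m (from wavelength = 810 fm, via λ given directly).
Ratio = 2.222·10^-9 / 8.100·10^-13 = 2740.

2740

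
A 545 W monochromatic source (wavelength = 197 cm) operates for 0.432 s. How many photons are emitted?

2.33 × 10^27 photons

Total energy: E_total = P·t = 545 × 0.432 = 235.4 J.
Per-photon energy: E = 1.008 × 10^-25 J.
N = E_total / E_photon = 2.33 × 10^27.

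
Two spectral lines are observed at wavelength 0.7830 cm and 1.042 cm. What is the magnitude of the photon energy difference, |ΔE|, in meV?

0.0394 meV

Using E = hc/λ: E₁ = 2.5370e-23 J, E₂ = 1.9064e-23 J.
|ΔE| = |2.5370e-23 − 1.9064e-23| = 6.31e-24 J = 0.0394 meV.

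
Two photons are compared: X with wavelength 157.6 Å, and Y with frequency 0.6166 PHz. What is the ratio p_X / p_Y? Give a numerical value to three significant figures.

30.9

p_X = 4.204 × 10^-26 kg·m/s (from wavelength = 157.6 Å, via p = h/λ).
p_Y = 1.363 × 10^-27 kg·m/s (from frequency = 0.6166 PHz, via p = hf/c).
Ratio = 4.204 × 10^-26 / 1.363 × 10^-27 = 30.9.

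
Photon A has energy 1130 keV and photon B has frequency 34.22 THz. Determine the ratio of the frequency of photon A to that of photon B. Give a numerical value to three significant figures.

f_A = 2.732 × 10^20 Hz (from energy = 1130 keV, via f = E/h).
f_B = 3.422 × 10^13 Hz (from frequency = 34.22 THz, via f given directly).
Ratio = 2.732 × 10^20 / 3.422 × 10^13 = 7.98 × 10^6.

7.98 × 10^6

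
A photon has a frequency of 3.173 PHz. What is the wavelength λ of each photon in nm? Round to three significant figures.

94.5 nm

Take c = 2.99792458e8 m/s.
In SI units: f = 3.173 PHz = 3.173e15 Hz.
For a photon λ = c/f, so λ = 9.448e-8 m.
Converting to nm: λ = 94.48 nm ≈ 94.5 nm.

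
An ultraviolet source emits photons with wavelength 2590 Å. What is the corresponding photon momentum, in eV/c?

4.79 eV/c

(h = 6.62607015 × 10^-34 J·s, c = 2.99792458 × 10^8 m/s, 1 eV = 1.602176634 × 10^-19 J.)
In SI units: λ = 2590 Å = 2.59 × 10^-7 m.
Apply p = h/λ: p = 2.558 × 10^-27 kg·m/s.
Converting to eV/c: p = 4.787 eV/c ≈ 4.79 eV/c.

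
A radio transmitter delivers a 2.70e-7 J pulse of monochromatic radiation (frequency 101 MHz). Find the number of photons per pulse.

Per-photon energy: E = 6.692e-26 J (from frequency = 101 MHz).
N = E_total / E_photon = 2.70e-7 J / 6.692e-26 J = 4.03e18.

4.03e18 photons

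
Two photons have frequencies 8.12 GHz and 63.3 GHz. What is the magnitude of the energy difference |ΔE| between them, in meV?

Using E = hf: E₁ = 5.380·10^-24 J, E₂ = 4.194·10^-23 J.
|ΔE| = |5.380·10^-24 − 4.194·10^-23| = 3.66·10^-23 J = 0.228 meV.

0.228 meV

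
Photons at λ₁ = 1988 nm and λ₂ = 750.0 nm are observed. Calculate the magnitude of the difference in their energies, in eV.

1.03 eV

Using E = hc/λ: E₁ = 9.9922 × 10^-20 J, E₂ = 2.6486 × 10^-19 J.
|ΔE| = |9.9922 × 10^-20 − 2.6486 × 10^-19| = 1.65 × 10^-19 J = 1.03 eV.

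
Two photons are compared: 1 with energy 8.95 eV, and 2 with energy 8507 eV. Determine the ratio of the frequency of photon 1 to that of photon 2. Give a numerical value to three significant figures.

f_1 = 2.164e15 Hz (from energy = 8.95 eV, via f = E/h).
f_2 = 2.057e18 Hz (from energy = 8507 eV, via f = E/h).
Ratio = 2.164e15 / 2.057e18 = 1.05e-3.

1.05e-3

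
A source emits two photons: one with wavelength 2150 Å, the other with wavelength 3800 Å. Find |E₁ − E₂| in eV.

Using E = hc/λ: E₁ = 9.239e-19 J, E₂ = 5.227e-19 J.
|ΔE| = |9.239e-19 − 5.227e-19| = 4.01e-19 J = 2.50 eV.

2.50 eV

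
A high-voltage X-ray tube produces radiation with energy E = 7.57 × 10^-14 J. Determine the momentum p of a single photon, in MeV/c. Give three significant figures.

Apply p = E/c: p = 2.525 × 10^-22 kg·m/s.
Converting to MeV/c: p = 0.4725 MeV/c ≈ 0.472 MeV/c.

0.472 MeV/c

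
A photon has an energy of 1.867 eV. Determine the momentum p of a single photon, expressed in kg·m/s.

9.98 × 10^-28 kg·m/s

First convert: E = 1.867 eV = 2.9913 × 10^-19 J.
For a photon p = E/c, so p = 9.978 × 10^-28 kg·m/s.
So p ≈ 9.98 × 10^-28 kg·m/s.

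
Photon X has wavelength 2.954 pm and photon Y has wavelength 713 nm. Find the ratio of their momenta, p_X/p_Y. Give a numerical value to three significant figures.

2.41 × 10^5

p_X = 2.243 × 10^-22 kg·m/s (from wavelength = 2.954 pm, via p = h/λ).
p_Y = 9.293 × 10^-28 kg·m/s (from wavelength = 713 nm, via p = h/λ).
Ratio = 2.243 × 10^-22 / 9.293 × 10^-28 = 2.41 × 10^5.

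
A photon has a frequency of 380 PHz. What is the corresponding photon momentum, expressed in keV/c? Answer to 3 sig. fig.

1.57 keV/c

Convert to SI: f = 380 PHz = 3.8e17 Hz.
For a photon p = hf/c, so p = 8.399e-25 kg·m/s.
Converting to keV/c: p = 1.572 keV/c ≈ 1.57 keV/c.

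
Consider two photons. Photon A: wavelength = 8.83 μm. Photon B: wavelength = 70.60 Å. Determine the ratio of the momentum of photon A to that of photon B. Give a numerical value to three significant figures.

8.00e-4

p_A = 7.504e-29 kg·m/s (from wavelength = 8.83 μm, via p = h/λ).
p_B = 9.385e-26 kg·m/s (from wavelength = 70.60 Å, via p = h/λ).
Ratio = 7.504e-29 / 9.385e-26 = 8.00e-4.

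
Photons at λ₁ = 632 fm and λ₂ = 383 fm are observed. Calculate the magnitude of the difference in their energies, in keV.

Using E = hc/λ: E₁ = 3.143·10^-13 J, E₂ = 5.187·10^-13 J.
|ΔE| = |3.143·10^-13 − 5.187·10^-13| = 2.04·10^-13 J = 1280 keV.

1280 keV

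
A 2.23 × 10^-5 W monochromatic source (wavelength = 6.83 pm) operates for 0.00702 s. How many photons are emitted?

Total energy: E_total = P·t = 2.23 × 10^-5 × 0.00702 = 1.565 × 10^-7 J.
Per-photon energy: E = 2.908 × 10^-14 J.
N = E_total / E_photon = 5.38 × 10^6.

5.38 × 10^6 photons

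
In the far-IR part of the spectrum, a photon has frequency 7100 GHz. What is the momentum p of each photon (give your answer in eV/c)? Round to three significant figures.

0.0294 eV/c

Convert to SI: f = 7100 GHz = 7.1 × 10^12 Hz.
Since p = hf/c for a photon, p = 1.569 × 10^-29 kg·m/s.
Converting to eV/c: p = 0.02936 eV/c ≈ 0.0294 eV/c.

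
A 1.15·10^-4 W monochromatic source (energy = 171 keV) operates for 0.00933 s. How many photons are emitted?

Total energy: E_total = P·t = 1.15·10^-4 × 0.00933 = 1.073·10^-6 J.
Per-photon energy: E = 2.740·10^-14 J.
N = E_total / E_photon = 3.92·10^7.

3.92·10^7 photons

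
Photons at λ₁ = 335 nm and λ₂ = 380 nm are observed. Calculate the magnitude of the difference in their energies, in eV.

0.438 eV

Using E = hc/λ: E₁ = 5.930 × 10^-19 J, E₂ = 5.227 × 10^-19 J.
|ΔE| = |5.930 × 10^-19 − 5.227 × 10^-19| = 7.02 × 10^-20 J = 0.438 eV.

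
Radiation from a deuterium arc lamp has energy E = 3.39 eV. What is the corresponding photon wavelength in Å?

Use h = 6.62607015 × 10^-34 J·s, c = 2.99792458 × 10^8 m/s, 1 eV = 1.602176634 × 10^-19 J.
First convert: E = 3.39 eV = 5.4314 × 10^-19 J.
Since λ = hc/E for a photon, λ = 3.657 × 10^-7 m.
Converting to Å: λ = 3657 Å ≈ 3660 Å.

3660 Å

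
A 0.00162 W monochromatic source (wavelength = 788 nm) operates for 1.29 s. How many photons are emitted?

Total energy: E_total = P·t = 0.00162 × 1.29 = 0.002090 J.
Per-photon energy: E = 2.521e-19 J.
N = E_total / E_photon = 8.29e15.

8.29e15 photons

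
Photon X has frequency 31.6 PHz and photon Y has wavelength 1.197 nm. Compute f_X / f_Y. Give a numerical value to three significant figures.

0.126

f_X = 3.160 × 10^16 Hz (from frequency = 31.6 PHz, via f given directly).
f_Y = 2.505 × 10^17 Hz (from wavelength = 1.197 nm, via f = c/λ).
Ratio = 3.160 × 10^16 / 2.505 × 10^17 = 0.126.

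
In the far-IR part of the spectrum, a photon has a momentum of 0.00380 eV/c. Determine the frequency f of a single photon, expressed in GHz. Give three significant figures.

919 GHz

Use h = 6.62607015e-34 J·s, c = 2.99792458e8 m/s, 1 eV = 1.602176634e-19 J.
First convert: p = 0.00380 eV/c = 2.0308e-30 kg·m/s.
For a photon f = pc/h, so f = 9.188e11 Hz.
Converting to GHz: f = 918.8 GHz ≈ 919 GHz.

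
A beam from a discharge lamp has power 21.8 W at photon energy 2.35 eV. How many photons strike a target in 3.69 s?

2.14·10^20 photons

Total energy: E_total = P·t = 21.8 × 3.69 = 80.44 J.
Per-photon energy: E = 3.765·10^-19 J.
N = E_total / E_photon = 2.14·10^20.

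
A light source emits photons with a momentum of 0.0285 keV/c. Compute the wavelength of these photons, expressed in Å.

Use h = 6.62607015·10^-34 J·s, c = 2.99792458·10^8 m/s, 1 eV = 1.602176634·10^-19 J.
Convert to SI: p = 0.0285 keV/c = 1.5231·10^-26 kg·m/s.
For a photon λ = h/p, so λ = 4.350·10^-8 m.
Converting to Å: λ = 435.0 Å ≈ 435 Å.

435 Å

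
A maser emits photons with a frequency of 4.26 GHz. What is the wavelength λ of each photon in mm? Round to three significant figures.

First convert: f = 4.26 GHz = 4.26 × 10^9 Hz.
For a photon λ = c/f, so λ = 0.07037 m.
Converting to mm: λ = 70.37 mm ≈ 70.4 mm.

70.4 mm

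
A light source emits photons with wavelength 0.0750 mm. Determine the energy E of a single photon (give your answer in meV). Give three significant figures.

16.5 meV

(h = 6.62607015e-34 J·s, c = 2.99792458e8 m/s, 1 eV = 1.602176634e-19 J.)
In SI units: λ = 0.0750 mm = 7.50e-5 m.
Since E = hc/λ for a photon, E = 2.649e-21 J.
Converting to meV: E = 16.53 meV ≈ 16.5 meV.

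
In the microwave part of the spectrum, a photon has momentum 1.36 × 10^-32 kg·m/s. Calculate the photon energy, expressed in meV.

Use c = 2.99792458 × 10^8 m/s, 1 eV = 1.602176634 × 10^-19 J.
Apply E = pc: E = 4.077 × 10^-24 J.
Converting to meV: E = 0.02545 meV ≈ 0.0254 meV.

0.0254 meV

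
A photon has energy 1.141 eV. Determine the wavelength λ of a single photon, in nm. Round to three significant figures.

1090 nm

Convert to SI: E = 1.141 eV = 1.8281 × 10^-19 J.
The photon relation is λ = hc/E, giving λ = 1.087 × 10^-6 m.
Converting to nm: λ = 1087 nm ≈ 1090 nm.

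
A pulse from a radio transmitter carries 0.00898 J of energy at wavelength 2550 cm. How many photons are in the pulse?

Per-photon energy: E = 7.790e-27 J (from wavelength = 2550 cm).
N = E_total / E_photon = 0.00898 J / 7.790e-27 J = 1.15e24.

1.15e24 photons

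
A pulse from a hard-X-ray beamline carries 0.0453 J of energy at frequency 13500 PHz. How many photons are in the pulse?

Per-photon energy: E = 8.945e-15 J (from frequency = 13500 PHz).
N = E_total / E_photon = 0.0453 J / 8.945e-15 J = 5.06e12.

5.06e12 photons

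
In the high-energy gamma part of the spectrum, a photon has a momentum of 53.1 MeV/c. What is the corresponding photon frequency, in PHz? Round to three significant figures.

1.28 × 10^7 PHz

Take h = 6.62607015 × 10^-34 J·s, c = 2.99792458 × 10^8 m/s, 1 eV = 1.602176634 × 10^-19 J.
First convert: p = 53.1 MeV/c = 2.8378 × 10^-20 kg·m/s.
Apply f = pc/h: f = 1.284 × 10^22 Hz.
Converting to PHz: f = 1.284 × 10^7 PHz ≈ 1.28 × 10^7 PHz.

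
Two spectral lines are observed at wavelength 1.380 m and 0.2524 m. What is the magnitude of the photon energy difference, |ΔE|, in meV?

Using E = hc/λ: E₁ = 1.4395e-25 J, E₂ = 7.8702e-25 J.
|ΔE| = |1.4395e-25 − 7.8702e-25| = 6.43e-25 J = 4.01e-3 meV.

4.01e-3 meV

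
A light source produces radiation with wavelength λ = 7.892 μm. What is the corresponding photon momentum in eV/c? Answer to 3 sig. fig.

0.157 eV/c

Take h = 6.62607015e-34 J·s, c = 2.99792458e8 m/s, 1 eV = 1.602176634e-19 J.
Convert to SI: λ = 7.892 μm = 7.892e-6 m.
Since p = h/λ for a photon, p = 8.396e-29 kg·m/s.
Converting to eV/c: p = 0.1571 eV/c ≈ 0.157 eV/c.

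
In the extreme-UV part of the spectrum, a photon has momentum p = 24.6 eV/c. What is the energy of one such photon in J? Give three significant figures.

3.94 × 10^-18 J

In SI units: p = 24.6 eV/c = 1.3147 × 10^-26 kg·m/s.
Since E = pc for a photon, E = 3.941 × 10^-18 J.
So E ≈ 3.94 × 10^-18 J.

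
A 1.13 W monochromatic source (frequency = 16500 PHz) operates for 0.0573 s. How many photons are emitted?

Total energy: E_total = P·t = 1.13 × 0.0573 = 0.06475 J.
Per-photon energy: E = 1.093e-14 J.
N = E_total / E_photon = 5.92e12.

5.92e12 photons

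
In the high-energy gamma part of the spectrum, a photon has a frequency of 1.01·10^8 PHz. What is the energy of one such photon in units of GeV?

0.418 GeV

Use h = 6.62607015·10^-34 J·s, 1 eV = 1.602176634·10^-19 J.
In SI units: f = 1.01·10^8 PHz = 1.01·10^23 Hz.
Since E = hf for a photon, E = 6.692·10^-11 J.
Converting to GeV: E = 0.4177 GeV ≈ 0.418 GeV.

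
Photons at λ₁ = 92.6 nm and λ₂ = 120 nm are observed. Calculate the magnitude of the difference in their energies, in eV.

Using E = hc/λ: E₁ = 2.145e-18 J, E₂ = 1.655e-18 J.
|ΔE| = |2.145e-18 − 1.655e-18| = 4.90e-19 J = 3.06 eV.

3.06 eV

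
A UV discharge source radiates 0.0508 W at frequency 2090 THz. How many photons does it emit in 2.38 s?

Total energy: E_total = P·t = 0.0508 × 2.38 = 0.1209 J.
Per-photon energy: E = 1.385 × 10^-18 J.
N = E_total / E_photon = 8.73 × 10^16.

8.73 × 10^16 photons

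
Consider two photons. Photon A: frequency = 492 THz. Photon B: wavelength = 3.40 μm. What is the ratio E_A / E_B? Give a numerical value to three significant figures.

5.58

E_A = 3.260 × 10^-19 J (from frequency = 492 THz, via E = hf).
E_B = 5.842 × 10^-20 J (from wavelength = 3.40 μm, via E = hc/λ).
Ratio = 3.260 × 10^-19 / 5.842 × 10^-20 = 5.58.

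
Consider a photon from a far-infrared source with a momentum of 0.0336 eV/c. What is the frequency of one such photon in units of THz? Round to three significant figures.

8.12 THz

First convert: p = 0.0336 eV/c = 1.7957e-29 kg·m/s.
The photon relation is f = pc/h, giving f = 8.124e12 Hz.
Converting to THz: f = 8.124 THz ≈ 8.12 THz.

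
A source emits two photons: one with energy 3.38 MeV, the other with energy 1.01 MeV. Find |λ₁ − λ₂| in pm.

0.861 pm

Using λ = hc/E: λ₁ = 3.668e-13 m, λ₂ = 1.228e-12 m.
|Δλ| = |3.668e-13 − 1.228e-12| = 8.61e-13 m = 0.861 pm.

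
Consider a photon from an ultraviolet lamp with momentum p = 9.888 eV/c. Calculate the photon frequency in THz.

First convert: p = 9.888 eV/c = 5.2844 × 10^-27 kg·m/s.
Since f = pc/h for a photon, f = 2.391 × 10^15 Hz.
Converting to THz: f = 2391 THz ≈ 2390 THz.

2390 THz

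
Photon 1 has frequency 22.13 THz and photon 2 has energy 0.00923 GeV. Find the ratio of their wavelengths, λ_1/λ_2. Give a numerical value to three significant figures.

1.01e8

λ_1 = 1.355e-5 m (from frequency = 22.13 THz, via λ = c/f).
λ_2 = 1.343e-13 m (from energy = 0.00923 GeV, via λ = hc/E).
Ratio = 1.355e-5 / 1.343e-13 = 1.01e8.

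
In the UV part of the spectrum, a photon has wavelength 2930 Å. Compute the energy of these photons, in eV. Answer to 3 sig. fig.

4.23 eV

In SI units: λ = 2930 Å = 2.93e-7 m.
The photon relation is E = hc/λ, giving E = 6.780e-19 J.
Converting to eV: E = 4.232 eV ≈ 4.23 eV.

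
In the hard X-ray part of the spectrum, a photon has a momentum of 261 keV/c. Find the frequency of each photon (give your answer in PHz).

6.31 × 10^4 PHz

Take h = 6.62607015 × 10^-34 J·s, c = 2.99792458 × 10^8 m/s, 1 eV = 1.602176634 × 10^-19 J.
Convert to SI: p = 261 keV/c = 1.3949 × 10^-22 kg·m/s.
Apply f = pc/h: f = 6.311 × 10^19 Hz.
Converting to PHz: f = 63110 PHz ≈ 6.31 × 10^4 PHz.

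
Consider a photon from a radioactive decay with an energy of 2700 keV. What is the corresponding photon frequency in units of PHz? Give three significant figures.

Take h = 6.62607015e-34 J·s, 1 eV = 1.602176634e-19 J.
Convert to SI: E = 2700 keV = 4.3259e-13 J.
Apply f = E/h: f = 6.529e20 Hz.
Converting to PHz: f = 652900 PHz ≈ 6.53e5 PHz.

6.53e5 PHz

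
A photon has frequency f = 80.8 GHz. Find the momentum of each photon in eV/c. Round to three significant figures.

(h = 6.62607015e-34 J·s, c = 2.99792458e8 m/s, 1 eV = 1.602176634e-19 J.)
In SI units: f = 80.8 GHz = 8.08e10 Hz.
Since p = hf/c for a photon, p = 1.786e-31 kg·m/s.
Converting to eV/c: p = 3.342e-4 eV/c ≈ 3.34e-4 eV/c.

3.34e-4 eV/c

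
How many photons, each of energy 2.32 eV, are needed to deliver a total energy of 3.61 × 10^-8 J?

9.71 × 10^10 photons

Per-photon energy: E = 3.717 × 10^-19 J (from energy = 2.32 eV).
N = E_total / E_photon = 3.61 × 10^-8 J / 3.717 × 10^-19 J = 9.71 × 10^10.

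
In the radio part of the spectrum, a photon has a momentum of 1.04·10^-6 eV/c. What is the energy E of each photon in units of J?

First convert: p = 1.04·10^-6 eV/c = 5.5581·10^-34 kg·m/s.
The photon relation is E = pc, giving E = 1.666·10^-25 J.
So E ≈ 1.67·10^-25 J.

1.67·10^-25 J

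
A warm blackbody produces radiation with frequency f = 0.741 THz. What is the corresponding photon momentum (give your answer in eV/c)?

Take h = 6.62607015 × 10^-34 J·s, c = 2.99792458 × 10^8 m/s, 1 eV = 1.602176634 × 10^-19 J.
In SI units: f = 0.741 THz = 7.41 × 10^11 Hz.
For a photon p = hf/c, so p = 1.638 × 10^-30 kg·m/s.
Converting to eV/c: p = 0.003065 eV/c ≈ 3.06 × 10^-3 eV/c.

3.06 × 10^-3 eV/c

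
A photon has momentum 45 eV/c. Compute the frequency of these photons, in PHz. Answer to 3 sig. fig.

Use h = 6.62607015e-34 J·s, c = 2.99792458e8 m/s, 1 eV = 1.602176634e-19 J.
Convert to SI: p = 45 eV/c = 2.4049e-26 kg·m/s.
The photon relation is f = pc/h, giving f = 1.088e16 Hz.
Converting to PHz: f = 10.88 PHz ≈ 10.9 PHz.

10.9 PHz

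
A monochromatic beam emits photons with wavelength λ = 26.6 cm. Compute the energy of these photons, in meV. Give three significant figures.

4.66e-3 meV

First convert: λ = 26.6 cm = 0.266 m.
Since E = hc/λ for a photon, E = 7.468e-25 J.
Converting to meV: E = 0.004661 meV ≈ 4.66e-3 meV.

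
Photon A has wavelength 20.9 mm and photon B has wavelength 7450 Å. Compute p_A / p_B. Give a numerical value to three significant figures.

p_A = 3.170e-32 kg·m/s (from wavelength = 20.9 mm, via p = h/λ).
p_B = 8.894e-28 kg·m/s (from wavelength = 7450 Å, via p = h/λ).
Ratio = 3.170e-32 / 8.894e-28 = 3.56e-5.

3.56e-5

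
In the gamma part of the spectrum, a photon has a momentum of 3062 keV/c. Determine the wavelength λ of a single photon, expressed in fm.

(h = 6.62607015·10^-34 J·s, c = 2.99792458·10^8 m/s, 1 eV = 1.602176634·10^-19 J.)
In SI units: p = 3062 keV/c = 1.6364·10^-21 kg·m/s.
For a photon λ = h/p, so λ = 4.049·10^-13 m.
Converting to fm: λ = 404.9 fm ≈ 405 fm.

405 fm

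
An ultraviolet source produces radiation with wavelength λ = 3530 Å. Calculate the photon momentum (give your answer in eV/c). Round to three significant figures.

Take h = 6.62607015 × 10^-34 J·s, c = 2.99792458 × 10^8 m/s, 1 eV = 1.602176634 × 10^-19 J.
First convert: λ = 3530 Å = 3.53 × 10^-7 m.
Apply p = h/λ: p = 1.877 × 10^-27 kg·m/s.
Converting to eV/c: p = 3.512 eV/c ≈ 3.51 eV/c.

3.51 eV/c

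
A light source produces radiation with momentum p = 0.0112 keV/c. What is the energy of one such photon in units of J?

First convert: p = 0.0112 keV/c = 5.9856 × 10^-27 kg·m/s.
Apply E = pc: E = 1.794 × 10^-18 J.
So E ≈ 1.79 × 10^-18 J.

1.79 × 10^-18 J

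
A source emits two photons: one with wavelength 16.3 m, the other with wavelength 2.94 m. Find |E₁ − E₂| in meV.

3.46 × 10^-4 meV

Using E = hc/λ: E₁ = 1.219 × 10^-26 J, E₂ = 6.757 × 10^-26 J.
|ΔE| = |1.219 × 10^-26 − 6.757 × 10^-26| = 5.54 × 10^-26 J = 3.46 × 10^-4 meV.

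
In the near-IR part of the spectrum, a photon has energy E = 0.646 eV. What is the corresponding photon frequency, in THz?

156 THz

Take h = 6.62607015 × 10^-34 J·s, 1 eV = 1.602176634 × 10^-19 J.
First convert: E = 0.646 eV = 1.0350 × 10^-19 J.
The photon relation is f = E/h, giving f = 1.562 × 10^14 Hz.
Converting to THz: f = 156.2 THz ≈ 156 THz.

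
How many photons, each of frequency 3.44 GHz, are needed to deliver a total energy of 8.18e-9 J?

3.59e15 photons

Per-photon energy: E = 2.279e-24 J (from frequency = 3.44 GHz).
N = E_total / E_photon = 8.18e-9 J / 2.279e-24 J = 3.59e15.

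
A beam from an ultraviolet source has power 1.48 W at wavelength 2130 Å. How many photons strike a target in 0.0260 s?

Total energy: E_total = P·t = 1.48 × 0.0260 = 0.03848 J.
Per-photon energy: E = 9.326e-19 J.
N = E_total / E_photon = 4.13e16.

4.13e16 photons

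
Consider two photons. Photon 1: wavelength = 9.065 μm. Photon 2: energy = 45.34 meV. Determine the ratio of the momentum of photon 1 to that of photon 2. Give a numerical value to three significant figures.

p_1 = 7.310e-29 kg·m/s (from wavelength = 9.065 μm, via p = h/λ).
p_2 = 2.423e-29 kg·m/s (from energy = 45.34 meV, via p = E/c).
Ratio = 7.310e-29 / 2.423e-29 = 3.02.

3.02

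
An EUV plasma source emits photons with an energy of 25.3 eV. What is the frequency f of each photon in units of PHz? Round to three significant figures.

6.12 PHz

(h = 6.62607015 × 10^-34 J·s, 1 eV = 1.602176634 × 10^-19 J.)
Convert to SI: E = 25.3 eV = 4.0535 × 10^-18 J.
The photon relation is f = E/h, giving f = 6.118 × 10^15 Hz.
Converting to PHz: f = 6.118 PHz ≈ 6.12 PHz.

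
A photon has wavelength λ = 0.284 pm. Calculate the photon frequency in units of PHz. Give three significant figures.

(c = 2.99792458 × 10^8 m/s.)
In SI units: λ = 0.284 pm = 2.84 × 10^-13 m.
For a photon f = c/λ, so f = 1.056 × 10^21 Hz.
Converting to PHz: f = 1.056 × 10^6 PHz ≈ 1.06 × 10^6 PHz.

1.06 × 10^6 PHz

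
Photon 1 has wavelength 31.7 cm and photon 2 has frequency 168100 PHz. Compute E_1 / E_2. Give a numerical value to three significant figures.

5.63·10^-12

E_1 = 6.266·10^-25 J (from wavelength = 31.7 cm, via E = hc/λ).
E_2 = 1.114·10^-13 J (from frequency = 168100 PHz, via E = hf).
Ratio = 6.266·10^-25 / 1.114·10^-13 = 5.63·10^-12.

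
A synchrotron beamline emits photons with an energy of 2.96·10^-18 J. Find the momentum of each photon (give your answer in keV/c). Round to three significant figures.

0.0185 keV/c

Since p = E/c for a photon, p = 9.873·10^-27 kg·m/s.
Converting to keV/c: p = 0.01847 keV/c ≈ 0.0185 keV/c.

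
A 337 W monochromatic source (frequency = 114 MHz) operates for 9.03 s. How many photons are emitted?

Total energy: E_total = P·t = 337 × 9.03 = 3043 J.
Per-photon energy: E = 7.554e-26 J.
N = E_total / E_photon = 4.03e28.

4.03e28 photons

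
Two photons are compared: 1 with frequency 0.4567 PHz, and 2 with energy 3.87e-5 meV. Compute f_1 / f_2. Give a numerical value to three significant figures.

f_1 = 4.567e14 Hz (from frequency = 0.4567 PHz, via f given directly).
f_2 = 9.358e6 Hz (from energy = 3.87e-5 meV, via f = E/h).
Ratio = 4.567e14 / 9.358e6 = 4.88e7.

4.88e7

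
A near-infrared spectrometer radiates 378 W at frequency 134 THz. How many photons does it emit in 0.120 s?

5.11·10^20 photons

Total energy: E_total = P·t = 378 × 0.120 = 45.36 J.
Per-photon energy: E = 8.879·10^-20 J.
N = E_total / E_photon = 5.11·10^20.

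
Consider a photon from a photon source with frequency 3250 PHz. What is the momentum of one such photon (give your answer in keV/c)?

13.4 keV/c

In SI units: f = 3250 PHz = 3.25e18 Hz.
Apply p = hf/c: p = 7.183e-24 kg·m/s.
Converting to keV/c: p = 13.44 keV/c ≈ 13.4 keV/c.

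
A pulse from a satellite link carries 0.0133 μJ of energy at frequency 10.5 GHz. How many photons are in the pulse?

1.91e15 photons

Per-photon energy: E = 6.957e-24 J (from frequency = 10.5 GHz).
N = E_total / E_photon = 1.33e-8 J / 6.957e-24 J = 1.91e15.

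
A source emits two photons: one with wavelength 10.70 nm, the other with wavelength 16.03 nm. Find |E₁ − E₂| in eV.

38.5 eV

Using E = hc/λ: E₁ = 1.8565e-17 J, E₂ = 1.2392e-17 J.
|ΔE| = |1.8565e-17 − 1.2392e-17| = 6.17e-18 J = 38.5 eV.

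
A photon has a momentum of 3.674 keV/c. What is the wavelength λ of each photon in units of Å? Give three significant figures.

First convert: p = 3.674 keV/c = 1.9635e-24 kg·m/s.
For a photon λ = h/p, so λ = 3.375e-10 m.
Converting to Å: λ = 3.375 Å ≈ 3.37 Å.

3.37 Å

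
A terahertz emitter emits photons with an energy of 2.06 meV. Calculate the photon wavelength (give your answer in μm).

Take h = 6.62607015 × 10^-34 J·s, c = 2.99792458 × 10^8 m/s, 1 eV = 1.602176634 × 10^-19 J.
Convert to SI: E = 2.06 meV = 3.3005 × 10^-22 J.
For a photon λ = hc/E, so λ = 6.019 × 10^-4 m.
Converting to μm: λ = 601.9 μm ≈ 602 μm.

602 μm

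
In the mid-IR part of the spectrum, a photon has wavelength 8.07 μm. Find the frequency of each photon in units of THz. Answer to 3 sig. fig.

First convert: λ = 8.07 μm = 8.07 × 10^-6 m.
For a photon f = c/λ, so f = 3.715 × 10^13 Hz.
Converting to THz: f = 37.15 THz ≈ 37.1 THz.

37.1 THz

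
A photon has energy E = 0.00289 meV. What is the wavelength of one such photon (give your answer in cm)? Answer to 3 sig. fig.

42.9 cm

Take h = 6.62607015 × 10^-34 J·s, c = 2.99792458 × 10^8 m/s, 1 eV = 1.602176634 × 10^-19 J.
Convert to SI: E = 0.00289 meV = 4.6303 × 10^-25 J.
Apply λ = hc/E: λ = 0.4290 m.
Converting to cm: λ = 42.90 cm ≈ 42.9 cm.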